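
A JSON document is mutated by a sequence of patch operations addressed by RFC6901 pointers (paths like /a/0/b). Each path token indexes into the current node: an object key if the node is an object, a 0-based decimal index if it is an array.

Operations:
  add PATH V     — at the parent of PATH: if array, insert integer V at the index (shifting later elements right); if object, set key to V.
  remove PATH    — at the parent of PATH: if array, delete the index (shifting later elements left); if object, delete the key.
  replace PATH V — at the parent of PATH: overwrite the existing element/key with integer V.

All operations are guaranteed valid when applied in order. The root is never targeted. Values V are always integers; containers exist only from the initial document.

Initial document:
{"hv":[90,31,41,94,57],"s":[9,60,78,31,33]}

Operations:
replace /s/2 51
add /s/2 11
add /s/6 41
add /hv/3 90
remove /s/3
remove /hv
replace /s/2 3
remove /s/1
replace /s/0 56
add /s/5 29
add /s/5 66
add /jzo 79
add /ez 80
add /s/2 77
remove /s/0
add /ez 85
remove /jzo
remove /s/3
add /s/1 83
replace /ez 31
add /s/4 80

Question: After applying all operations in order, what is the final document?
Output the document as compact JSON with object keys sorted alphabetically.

After op 1 (replace /s/2 51): {"hv":[90,31,41,94,57],"s":[9,60,51,31,33]}
After op 2 (add /s/2 11): {"hv":[90,31,41,94,57],"s":[9,60,11,51,31,33]}
After op 3 (add /s/6 41): {"hv":[90,31,41,94,57],"s":[9,60,11,51,31,33,41]}
After op 4 (add /hv/3 90): {"hv":[90,31,41,90,94,57],"s":[9,60,11,51,31,33,41]}
After op 5 (remove /s/3): {"hv":[90,31,41,90,94,57],"s":[9,60,11,31,33,41]}
After op 6 (remove /hv): {"s":[9,60,11,31,33,41]}
After op 7 (replace /s/2 3): {"s":[9,60,3,31,33,41]}
After op 8 (remove /s/1): {"s":[9,3,31,33,41]}
After op 9 (replace /s/0 56): {"s":[56,3,31,33,41]}
After op 10 (add /s/5 29): {"s":[56,3,31,33,41,29]}
After op 11 (add /s/5 66): {"s":[56,3,31,33,41,66,29]}
After op 12 (add /jzo 79): {"jzo":79,"s":[56,3,31,33,41,66,29]}
After op 13 (add /ez 80): {"ez":80,"jzo":79,"s":[56,3,31,33,41,66,29]}
After op 14 (add /s/2 77): {"ez":80,"jzo":79,"s":[56,3,77,31,33,41,66,29]}
After op 15 (remove /s/0): {"ez":80,"jzo":79,"s":[3,77,31,33,41,66,29]}
After op 16 (add /ez 85): {"ez":85,"jzo":79,"s":[3,77,31,33,41,66,29]}
After op 17 (remove /jzo): {"ez":85,"s":[3,77,31,33,41,66,29]}
After op 18 (remove /s/3): {"ez":85,"s":[3,77,31,41,66,29]}
After op 19 (add /s/1 83): {"ez":85,"s":[3,83,77,31,41,66,29]}
After op 20 (replace /ez 31): {"ez":31,"s":[3,83,77,31,41,66,29]}
After op 21 (add /s/4 80): {"ez":31,"s":[3,83,77,31,80,41,66,29]}

Answer: {"ez":31,"s":[3,83,77,31,80,41,66,29]}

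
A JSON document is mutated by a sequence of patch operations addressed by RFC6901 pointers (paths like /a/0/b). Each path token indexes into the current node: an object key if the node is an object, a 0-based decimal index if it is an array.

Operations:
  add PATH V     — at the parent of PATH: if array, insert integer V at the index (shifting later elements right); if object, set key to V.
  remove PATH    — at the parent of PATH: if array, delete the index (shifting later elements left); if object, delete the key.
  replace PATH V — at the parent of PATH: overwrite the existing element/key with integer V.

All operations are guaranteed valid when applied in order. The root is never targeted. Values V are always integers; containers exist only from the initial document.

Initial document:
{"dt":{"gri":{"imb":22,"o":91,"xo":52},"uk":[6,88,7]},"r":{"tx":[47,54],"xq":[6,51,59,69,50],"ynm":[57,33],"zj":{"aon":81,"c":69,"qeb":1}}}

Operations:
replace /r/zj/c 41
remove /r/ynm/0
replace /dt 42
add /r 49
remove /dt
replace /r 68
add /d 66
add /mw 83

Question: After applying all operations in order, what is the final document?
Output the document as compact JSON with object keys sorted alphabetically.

Answer: {"d":66,"mw":83,"r":68}

Derivation:
After op 1 (replace /r/zj/c 41): {"dt":{"gri":{"imb":22,"o":91,"xo":52},"uk":[6,88,7]},"r":{"tx":[47,54],"xq":[6,51,59,69,50],"ynm":[57,33],"zj":{"aon":81,"c":41,"qeb":1}}}
After op 2 (remove /r/ynm/0): {"dt":{"gri":{"imb":22,"o":91,"xo":52},"uk":[6,88,7]},"r":{"tx":[47,54],"xq":[6,51,59,69,50],"ynm":[33],"zj":{"aon":81,"c":41,"qeb":1}}}
After op 3 (replace /dt 42): {"dt":42,"r":{"tx":[47,54],"xq":[6,51,59,69,50],"ynm":[33],"zj":{"aon":81,"c":41,"qeb":1}}}
After op 4 (add /r 49): {"dt":42,"r":49}
After op 5 (remove /dt): {"r":49}
After op 6 (replace /r 68): {"r":68}
After op 7 (add /d 66): {"d":66,"r":68}
After op 8 (add /mw 83): {"d":66,"mw":83,"r":68}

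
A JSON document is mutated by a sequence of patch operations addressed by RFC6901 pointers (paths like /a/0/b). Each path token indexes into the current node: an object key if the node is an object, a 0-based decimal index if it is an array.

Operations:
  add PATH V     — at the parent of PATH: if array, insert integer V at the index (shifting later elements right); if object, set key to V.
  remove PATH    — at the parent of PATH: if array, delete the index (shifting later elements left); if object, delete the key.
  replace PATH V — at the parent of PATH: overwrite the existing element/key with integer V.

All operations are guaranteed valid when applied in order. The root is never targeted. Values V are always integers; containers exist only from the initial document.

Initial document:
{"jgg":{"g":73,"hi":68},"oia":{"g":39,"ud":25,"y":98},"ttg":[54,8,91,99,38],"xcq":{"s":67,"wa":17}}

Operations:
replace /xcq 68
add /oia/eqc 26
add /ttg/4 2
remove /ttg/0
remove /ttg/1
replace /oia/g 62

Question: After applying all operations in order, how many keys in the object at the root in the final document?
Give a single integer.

Answer: 4

Derivation:
After op 1 (replace /xcq 68): {"jgg":{"g":73,"hi":68},"oia":{"g":39,"ud":25,"y":98},"ttg":[54,8,91,99,38],"xcq":68}
After op 2 (add /oia/eqc 26): {"jgg":{"g":73,"hi":68},"oia":{"eqc":26,"g":39,"ud":25,"y":98},"ttg":[54,8,91,99,38],"xcq":68}
After op 3 (add /ttg/4 2): {"jgg":{"g":73,"hi":68},"oia":{"eqc":26,"g":39,"ud":25,"y":98},"ttg":[54,8,91,99,2,38],"xcq":68}
After op 4 (remove /ttg/0): {"jgg":{"g":73,"hi":68},"oia":{"eqc":26,"g":39,"ud":25,"y":98},"ttg":[8,91,99,2,38],"xcq":68}
After op 5 (remove /ttg/1): {"jgg":{"g":73,"hi":68},"oia":{"eqc":26,"g":39,"ud":25,"y":98},"ttg":[8,99,2,38],"xcq":68}
After op 6 (replace /oia/g 62): {"jgg":{"g":73,"hi":68},"oia":{"eqc":26,"g":62,"ud":25,"y":98},"ttg":[8,99,2,38],"xcq":68}
Size at the root: 4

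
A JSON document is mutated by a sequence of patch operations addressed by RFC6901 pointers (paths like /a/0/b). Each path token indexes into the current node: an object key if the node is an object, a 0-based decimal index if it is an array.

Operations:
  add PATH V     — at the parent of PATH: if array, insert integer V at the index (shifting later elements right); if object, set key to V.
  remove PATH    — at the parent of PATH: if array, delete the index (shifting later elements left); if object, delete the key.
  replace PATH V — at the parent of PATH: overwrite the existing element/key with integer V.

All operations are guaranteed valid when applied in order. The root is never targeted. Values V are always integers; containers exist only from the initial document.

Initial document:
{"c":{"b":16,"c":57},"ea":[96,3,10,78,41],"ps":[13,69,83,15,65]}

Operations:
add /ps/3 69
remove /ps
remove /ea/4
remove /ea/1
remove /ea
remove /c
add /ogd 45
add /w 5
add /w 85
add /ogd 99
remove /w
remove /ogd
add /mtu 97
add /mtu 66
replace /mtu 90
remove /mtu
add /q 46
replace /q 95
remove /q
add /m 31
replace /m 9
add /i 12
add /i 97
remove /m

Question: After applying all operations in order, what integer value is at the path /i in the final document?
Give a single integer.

Answer: 97

Derivation:
After op 1 (add /ps/3 69): {"c":{"b":16,"c":57},"ea":[96,3,10,78,41],"ps":[13,69,83,69,15,65]}
After op 2 (remove /ps): {"c":{"b":16,"c":57},"ea":[96,3,10,78,41]}
After op 3 (remove /ea/4): {"c":{"b":16,"c":57},"ea":[96,3,10,78]}
After op 4 (remove /ea/1): {"c":{"b":16,"c":57},"ea":[96,10,78]}
After op 5 (remove /ea): {"c":{"b":16,"c":57}}
After op 6 (remove /c): {}
After op 7 (add /ogd 45): {"ogd":45}
After op 8 (add /w 5): {"ogd":45,"w":5}
After op 9 (add /w 85): {"ogd":45,"w":85}
After op 10 (add /ogd 99): {"ogd":99,"w":85}
After op 11 (remove /w): {"ogd":99}
After op 12 (remove /ogd): {}
After op 13 (add /mtu 97): {"mtu":97}
After op 14 (add /mtu 66): {"mtu":66}
After op 15 (replace /mtu 90): {"mtu":90}
After op 16 (remove /mtu): {}
After op 17 (add /q 46): {"q":46}
After op 18 (replace /q 95): {"q":95}
After op 19 (remove /q): {}
After op 20 (add /m 31): {"m":31}
After op 21 (replace /m 9): {"m":9}
After op 22 (add /i 12): {"i":12,"m":9}
After op 23 (add /i 97): {"i":97,"m":9}
After op 24 (remove /m): {"i":97}
Value at /i: 97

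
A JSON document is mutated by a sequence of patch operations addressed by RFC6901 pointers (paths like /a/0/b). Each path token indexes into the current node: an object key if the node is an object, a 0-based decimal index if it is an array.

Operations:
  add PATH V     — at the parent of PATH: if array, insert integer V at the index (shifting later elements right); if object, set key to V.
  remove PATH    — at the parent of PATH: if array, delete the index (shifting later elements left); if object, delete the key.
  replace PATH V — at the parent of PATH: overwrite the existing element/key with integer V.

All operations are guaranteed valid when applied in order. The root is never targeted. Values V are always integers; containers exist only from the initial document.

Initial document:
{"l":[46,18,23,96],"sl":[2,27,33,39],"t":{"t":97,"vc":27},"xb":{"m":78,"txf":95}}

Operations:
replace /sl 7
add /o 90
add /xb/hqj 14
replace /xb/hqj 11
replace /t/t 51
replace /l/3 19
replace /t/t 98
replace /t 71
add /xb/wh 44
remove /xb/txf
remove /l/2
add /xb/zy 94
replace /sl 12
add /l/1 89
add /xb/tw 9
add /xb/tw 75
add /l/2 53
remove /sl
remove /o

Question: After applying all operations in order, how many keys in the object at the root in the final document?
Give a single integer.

Answer: 3

Derivation:
After op 1 (replace /sl 7): {"l":[46,18,23,96],"sl":7,"t":{"t":97,"vc":27},"xb":{"m":78,"txf":95}}
After op 2 (add /o 90): {"l":[46,18,23,96],"o":90,"sl":7,"t":{"t":97,"vc":27},"xb":{"m":78,"txf":95}}
After op 3 (add /xb/hqj 14): {"l":[46,18,23,96],"o":90,"sl":7,"t":{"t":97,"vc":27},"xb":{"hqj":14,"m":78,"txf":95}}
After op 4 (replace /xb/hqj 11): {"l":[46,18,23,96],"o":90,"sl":7,"t":{"t":97,"vc":27},"xb":{"hqj":11,"m":78,"txf":95}}
After op 5 (replace /t/t 51): {"l":[46,18,23,96],"o":90,"sl":7,"t":{"t":51,"vc":27},"xb":{"hqj":11,"m":78,"txf":95}}
After op 6 (replace /l/3 19): {"l":[46,18,23,19],"o":90,"sl":7,"t":{"t":51,"vc":27},"xb":{"hqj":11,"m":78,"txf":95}}
After op 7 (replace /t/t 98): {"l":[46,18,23,19],"o":90,"sl":7,"t":{"t":98,"vc":27},"xb":{"hqj":11,"m":78,"txf":95}}
After op 8 (replace /t 71): {"l":[46,18,23,19],"o":90,"sl":7,"t":71,"xb":{"hqj":11,"m":78,"txf":95}}
After op 9 (add /xb/wh 44): {"l":[46,18,23,19],"o":90,"sl":7,"t":71,"xb":{"hqj":11,"m":78,"txf":95,"wh":44}}
After op 10 (remove /xb/txf): {"l":[46,18,23,19],"o":90,"sl":7,"t":71,"xb":{"hqj":11,"m":78,"wh":44}}
After op 11 (remove /l/2): {"l":[46,18,19],"o":90,"sl":7,"t":71,"xb":{"hqj":11,"m":78,"wh":44}}
After op 12 (add /xb/zy 94): {"l":[46,18,19],"o":90,"sl":7,"t":71,"xb":{"hqj":11,"m":78,"wh":44,"zy":94}}
After op 13 (replace /sl 12): {"l":[46,18,19],"o":90,"sl":12,"t":71,"xb":{"hqj":11,"m":78,"wh":44,"zy":94}}
After op 14 (add /l/1 89): {"l":[46,89,18,19],"o":90,"sl":12,"t":71,"xb":{"hqj":11,"m":78,"wh":44,"zy":94}}
After op 15 (add /xb/tw 9): {"l":[46,89,18,19],"o":90,"sl":12,"t":71,"xb":{"hqj":11,"m":78,"tw":9,"wh":44,"zy":94}}
After op 16 (add /xb/tw 75): {"l":[46,89,18,19],"o":90,"sl":12,"t":71,"xb":{"hqj":11,"m":78,"tw":75,"wh":44,"zy":94}}
After op 17 (add /l/2 53): {"l":[46,89,53,18,19],"o":90,"sl":12,"t":71,"xb":{"hqj":11,"m":78,"tw":75,"wh":44,"zy":94}}
After op 18 (remove /sl): {"l":[46,89,53,18,19],"o":90,"t":71,"xb":{"hqj":11,"m":78,"tw":75,"wh":44,"zy":94}}
After op 19 (remove /o): {"l":[46,89,53,18,19],"t":71,"xb":{"hqj":11,"m":78,"tw":75,"wh":44,"zy":94}}
Size at the root: 3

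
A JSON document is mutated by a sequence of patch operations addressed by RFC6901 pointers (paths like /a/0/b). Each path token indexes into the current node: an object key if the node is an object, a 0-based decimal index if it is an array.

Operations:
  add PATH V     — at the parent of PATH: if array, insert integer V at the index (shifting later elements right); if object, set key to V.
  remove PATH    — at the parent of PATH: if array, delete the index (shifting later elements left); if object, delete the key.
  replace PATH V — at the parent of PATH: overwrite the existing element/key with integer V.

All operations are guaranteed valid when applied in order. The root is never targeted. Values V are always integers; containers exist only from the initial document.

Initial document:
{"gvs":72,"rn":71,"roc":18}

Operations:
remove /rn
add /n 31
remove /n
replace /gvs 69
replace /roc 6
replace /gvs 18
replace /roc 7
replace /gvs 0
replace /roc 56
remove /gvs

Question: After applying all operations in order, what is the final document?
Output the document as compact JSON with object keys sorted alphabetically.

Answer: {"roc":56}

Derivation:
After op 1 (remove /rn): {"gvs":72,"roc":18}
After op 2 (add /n 31): {"gvs":72,"n":31,"roc":18}
After op 3 (remove /n): {"gvs":72,"roc":18}
After op 4 (replace /gvs 69): {"gvs":69,"roc":18}
After op 5 (replace /roc 6): {"gvs":69,"roc":6}
After op 6 (replace /gvs 18): {"gvs":18,"roc":6}
After op 7 (replace /roc 7): {"gvs":18,"roc":7}
After op 8 (replace /gvs 0): {"gvs":0,"roc":7}
After op 9 (replace /roc 56): {"gvs":0,"roc":56}
After op 10 (remove /gvs): {"roc":56}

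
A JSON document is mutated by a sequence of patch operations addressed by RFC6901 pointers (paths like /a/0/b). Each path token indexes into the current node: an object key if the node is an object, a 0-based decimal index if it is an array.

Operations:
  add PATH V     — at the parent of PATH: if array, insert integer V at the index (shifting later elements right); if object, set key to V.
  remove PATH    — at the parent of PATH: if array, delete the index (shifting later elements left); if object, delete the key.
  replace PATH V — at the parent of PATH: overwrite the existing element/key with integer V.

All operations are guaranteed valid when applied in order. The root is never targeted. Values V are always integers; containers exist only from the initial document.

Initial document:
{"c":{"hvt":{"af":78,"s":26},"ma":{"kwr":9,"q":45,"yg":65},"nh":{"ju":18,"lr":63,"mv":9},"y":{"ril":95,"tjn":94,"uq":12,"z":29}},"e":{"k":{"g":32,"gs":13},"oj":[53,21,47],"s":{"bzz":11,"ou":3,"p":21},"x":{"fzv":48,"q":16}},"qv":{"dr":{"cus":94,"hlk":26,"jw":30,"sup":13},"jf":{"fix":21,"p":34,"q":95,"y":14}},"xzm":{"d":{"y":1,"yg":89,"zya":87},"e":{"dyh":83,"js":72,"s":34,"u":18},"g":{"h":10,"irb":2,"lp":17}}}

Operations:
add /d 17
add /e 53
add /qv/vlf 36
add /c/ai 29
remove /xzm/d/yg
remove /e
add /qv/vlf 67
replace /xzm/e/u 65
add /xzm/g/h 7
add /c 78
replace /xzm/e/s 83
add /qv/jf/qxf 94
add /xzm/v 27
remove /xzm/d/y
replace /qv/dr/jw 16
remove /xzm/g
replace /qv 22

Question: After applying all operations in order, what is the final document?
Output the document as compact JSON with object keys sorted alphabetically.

Answer: {"c":78,"d":17,"qv":22,"xzm":{"d":{"zya":87},"e":{"dyh":83,"js":72,"s":83,"u":65},"v":27}}

Derivation:
After op 1 (add /d 17): {"c":{"hvt":{"af":78,"s":26},"ma":{"kwr":9,"q":45,"yg":65},"nh":{"ju":18,"lr":63,"mv":9},"y":{"ril":95,"tjn":94,"uq":12,"z":29}},"d":17,"e":{"k":{"g":32,"gs":13},"oj":[53,21,47],"s":{"bzz":11,"ou":3,"p":21},"x":{"fzv":48,"q":16}},"qv":{"dr":{"cus":94,"hlk":26,"jw":30,"sup":13},"jf":{"fix":21,"p":34,"q":95,"y":14}},"xzm":{"d":{"y":1,"yg":89,"zya":87},"e":{"dyh":83,"js":72,"s":34,"u":18},"g":{"h":10,"irb":2,"lp":17}}}
After op 2 (add /e 53): {"c":{"hvt":{"af":78,"s":26},"ma":{"kwr":9,"q":45,"yg":65},"nh":{"ju":18,"lr":63,"mv":9},"y":{"ril":95,"tjn":94,"uq":12,"z":29}},"d":17,"e":53,"qv":{"dr":{"cus":94,"hlk":26,"jw":30,"sup":13},"jf":{"fix":21,"p":34,"q":95,"y":14}},"xzm":{"d":{"y":1,"yg":89,"zya":87},"e":{"dyh":83,"js":72,"s":34,"u":18},"g":{"h":10,"irb":2,"lp":17}}}
After op 3 (add /qv/vlf 36): {"c":{"hvt":{"af":78,"s":26},"ma":{"kwr":9,"q":45,"yg":65},"nh":{"ju":18,"lr":63,"mv":9},"y":{"ril":95,"tjn":94,"uq":12,"z":29}},"d":17,"e":53,"qv":{"dr":{"cus":94,"hlk":26,"jw":30,"sup":13},"jf":{"fix":21,"p":34,"q":95,"y":14},"vlf":36},"xzm":{"d":{"y":1,"yg":89,"zya":87},"e":{"dyh":83,"js":72,"s":34,"u":18},"g":{"h":10,"irb":2,"lp":17}}}
After op 4 (add /c/ai 29): {"c":{"ai":29,"hvt":{"af":78,"s":26},"ma":{"kwr":9,"q":45,"yg":65},"nh":{"ju":18,"lr":63,"mv":9},"y":{"ril":95,"tjn":94,"uq":12,"z":29}},"d":17,"e":53,"qv":{"dr":{"cus":94,"hlk":26,"jw":30,"sup":13},"jf":{"fix":21,"p":34,"q":95,"y":14},"vlf":36},"xzm":{"d":{"y":1,"yg":89,"zya":87},"e":{"dyh":83,"js":72,"s":34,"u":18},"g":{"h":10,"irb":2,"lp":17}}}
After op 5 (remove /xzm/d/yg): {"c":{"ai":29,"hvt":{"af":78,"s":26},"ma":{"kwr":9,"q":45,"yg":65},"nh":{"ju":18,"lr":63,"mv":9},"y":{"ril":95,"tjn":94,"uq":12,"z":29}},"d":17,"e":53,"qv":{"dr":{"cus":94,"hlk":26,"jw":30,"sup":13},"jf":{"fix":21,"p":34,"q":95,"y":14},"vlf":36},"xzm":{"d":{"y":1,"zya":87},"e":{"dyh":83,"js":72,"s":34,"u":18},"g":{"h":10,"irb":2,"lp":17}}}
After op 6 (remove /e): {"c":{"ai":29,"hvt":{"af":78,"s":26},"ma":{"kwr":9,"q":45,"yg":65},"nh":{"ju":18,"lr":63,"mv":9},"y":{"ril":95,"tjn":94,"uq":12,"z":29}},"d":17,"qv":{"dr":{"cus":94,"hlk":26,"jw":30,"sup":13},"jf":{"fix":21,"p":34,"q":95,"y":14},"vlf":36},"xzm":{"d":{"y":1,"zya":87},"e":{"dyh":83,"js":72,"s":34,"u":18},"g":{"h":10,"irb":2,"lp":17}}}
After op 7 (add /qv/vlf 67): {"c":{"ai":29,"hvt":{"af":78,"s":26},"ma":{"kwr":9,"q":45,"yg":65},"nh":{"ju":18,"lr":63,"mv":9},"y":{"ril":95,"tjn":94,"uq":12,"z":29}},"d":17,"qv":{"dr":{"cus":94,"hlk":26,"jw":30,"sup":13},"jf":{"fix":21,"p":34,"q":95,"y":14},"vlf":67},"xzm":{"d":{"y":1,"zya":87},"e":{"dyh":83,"js":72,"s":34,"u":18},"g":{"h":10,"irb":2,"lp":17}}}
After op 8 (replace /xzm/e/u 65): {"c":{"ai":29,"hvt":{"af":78,"s":26},"ma":{"kwr":9,"q":45,"yg":65},"nh":{"ju":18,"lr":63,"mv":9},"y":{"ril":95,"tjn":94,"uq":12,"z":29}},"d":17,"qv":{"dr":{"cus":94,"hlk":26,"jw":30,"sup":13},"jf":{"fix":21,"p":34,"q":95,"y":14},"vlf":67},"xzm":{"d":{"y":1,"zya":87},"e":{"dyh":83,"js":72,"s":34,"u":65},"g":{"h":10,"irb":2,"lp":17}}}
After op 9 (add /xzm/g/h 7): {"c":{"ai":29,"hvt":{"af":78,"s":26},"ma":{"kwr":9,"q":45,"yg":65},"nh":{"ju":18,"lr":63,"mv":9},"y":{"ril":95,"tjn":94,"uq":12,"z":29}},"d":17,"qv":{"dr":{"cus":94,"hlk":26,"jw":30,"sup":13},"jf":{"fix":21,"p":34,"q":95,"y":14},"vlf":67},"xzm":{"d":{"y":1,"zya":87},"e":{"dyh":83,"js":72,"s":34,"u":65},"g":{"h":7,"irb":2,"lp":17}}}
After op 10 (add /c 78): {"c":78,"d":17,"qv":{"dr":{"cus":94,"hlk":26,"jw":30,"sup":13},"jf":{"fix":21,"p":34,"q":95,"y":14},"vlf":67},"xzm":{"d":{"y":1,"zya":87},"e":{"dyh":83,"js":72,"s":34,"u":65},"g":{"h":7,"irb":2,"lp":17}}}
After op 11 (replace /xzm/e/s 83): {"c":78,"d":17,"qv":{"dr":{"cus":94,"hlk":26,"jw":30,"sup":13},"jf":{"fix":21,"p":34,"q":95,"y":14},"vlf":67},"xzm":{"d":{"y":1,"zya":87},"e":{"dyh":83,"js":72,"s":83,"u":65},"g":{"h":7,"irb":2,"lp":17}}}
After op 12 (add /qv/jf/qxf 94): {"c":78,"d":17,"qv":{"dr":{"cus":94,"hlk":26,"jw":30,"sup":13},"jf":{"fix":21,"p":34,"q":95,"qxf":94,"y":14},"vlf":67},"xzm":{"d":{"y":1,"zya":87},"e":{"dyh":83,"js":72,"s":83,"u":65},"g":{"h":7,"irb":2,"lp":17}}}
After op 13 (add /xzm/v 27): {"c":78,"d":17,"qv":{"dr":{"cus":94,"hlk":26,"jw":30,"sup":13},"jf":{"fix":21,"p":34,"q":95,"qxf":94,"y":14},"vlf":67},"xzm":{"d":{"y":1,"zya":87},"e":{"dyh":83,"js":72,"s":83,"u":65},"g":{"h":7,"irb":2,"lp":17},"v":27}}
After op 14 (remove /xzm/d/y): {"c":78,"d":17,"qv":{"dr":{"cus":94,"hlk":26,"jw":30,"sup":13},"jf":{"fix":21,"p":34,"q":95,"qxf":94,"y":14},"vlf":67},"xzm":{"d":{"zya":87},"e":{"dyh":83,"js":72,"s":83,"u":65},"g":{"h":7,"irb":2,"lp":17},"v":27}}
After op 15 (replace /qv/dr/jw 16): {"c":78,"d":17,"qv":{"dr":{"cus":94,"hlk":26,"jw":16,"sup":13},"jf":{"fix":21,"p":34,"q":95,"qxf":94,"y":14},"vlf":67},"xzm":{"d":{"zya":87},"e":{"dyh":83,"js":72,"s":83,"u":65},"g":{"h":7,"irb":2,"lp":17},"v":27}}
After op 16 (remove /xzm/g): {"c":78,"d":17,"qv":{"dr":{"cus":94,"hlk":26,"jw":16,"sup":13},"jf":{"fix":21,"p":34,"q":95,"qxf":94,"y":14},"vlf":67},"xzm":{"d":{"zya":87},"e":{"dyh":83,"js":72,"s":83,"u":65},"v":27}}
After op 17 (replace /qv 22): {"c":78,"d":17,"qv":22,"xzm":{"d":{"zya":87},"e":{"dyh":83,"js":72,"s":83,"u":65},"v":27}}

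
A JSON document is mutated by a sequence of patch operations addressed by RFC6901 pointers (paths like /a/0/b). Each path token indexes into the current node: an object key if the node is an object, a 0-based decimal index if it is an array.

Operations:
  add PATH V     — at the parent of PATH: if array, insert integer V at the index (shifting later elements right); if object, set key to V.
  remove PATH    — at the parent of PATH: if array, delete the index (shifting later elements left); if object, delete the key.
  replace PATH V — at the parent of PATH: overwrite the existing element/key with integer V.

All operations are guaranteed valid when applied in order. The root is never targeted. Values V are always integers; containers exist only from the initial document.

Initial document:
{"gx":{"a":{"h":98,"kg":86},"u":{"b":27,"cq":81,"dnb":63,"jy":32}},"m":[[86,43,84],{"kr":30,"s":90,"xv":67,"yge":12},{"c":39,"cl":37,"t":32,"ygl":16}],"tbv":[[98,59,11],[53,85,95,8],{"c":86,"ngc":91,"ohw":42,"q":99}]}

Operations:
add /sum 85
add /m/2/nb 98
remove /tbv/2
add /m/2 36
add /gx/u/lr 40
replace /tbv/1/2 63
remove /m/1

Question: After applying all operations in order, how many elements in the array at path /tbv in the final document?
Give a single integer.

After op 1 (add /sum 85): {"gx":{"a":{"h":98,"kg":86},"u":{"b":27,"cq":81,"dnb":63,"jy":32}},"m":[[86,43,84],{"kr":30,"s":90,"xv":67,"yge":12},{"c":39,"cl":37,"t":32,"ygl":16}],"sum":85,"tbv":[[98,59,11],[53,85,95,8],{"c":86,"ngc":91,"ohw":42,"q":99}]}
After op 2 (add /m/2/nb 98): {"gx":{"a":{"h":98,"kg":86},"u":{"b":27,"cq":81,"dnb":63,"jy":32}},"m":[[86,43,84],{"kr":30,"s":90,"xv":67,"yge":12},{"c":39,"cl":37,"nb":98,"t":32,"ygl":16}],"sum":85,"tbv":[[98,59,11],[53,85,95,8],{"c":86,"ngc":91,"ohw":42,"q":99}]}
After op 3 (remove /tbv/2): {"gx":{"a":{"h":98,"kg":86},"u":{"b":27,"cq":81,"dnb":63,"jy":32}},"m":[[86,43,84],{"kr":30,"s":90,"xv":67,"yge":12},{"c":39,"cl":37,"nb":98,"t":32,"ygl":16}],"sum":85,"tbv":[[98,59,11],[53,85,95,8]]}
After op 4 (add /m/2 36): {"gx":{"a":{"h":98,"kg":86},"u":{"b":27,"cq":81,"dnb":63,"jy":32}},"m":[[86,43,84],{"kr":30,"s":90,"xv":67,"yge":12},36,{"c":39,"cl":37,"nb":98,"t":32,"ygl":16}],"sum":85,"tbv":[[98,59,11],[53,85,95,8]]}
After op 5 (add /gx/u/lr 40): {"gx":{"a":{"h":98,"kg":86},"u":{"b":27,"cq":81,"dnb":63,"jy":32,"lr":40}},"m":[[86,43,84],{"kr":30,"s":90,"xv":67,"yge":12},36,{"c":39,"cl":37,"nb":98,"t":32,"ygl":16}],"sum":85,"tbv":[[98,59,11],[53,85,95,8]]}
After op 6 (replace /tbv/1/2 63): {"gx":{"a":{"h":98,"kg":86},"u":{"b":27,"cq":81,"dnb":63,"jy":32,"lr":40}},"m":[[86,43,84],{"kr":30,"s":90,"xv":67,"yge":12},36,{"c":39,"cl":37,"nb":98,"t":32,"ygl":16}],"sum":85,"tbv":[[98,59,11],[53,85,63,8]]}
After op 7 (remove /m/1): {"gx":{"a":{"h":98,"kg":86},"u":{"b":27,"cq":81,"dnb":63,"jy":32,"lr":40}},"m":[[86,43,84],36,{"c":39,"cl":37,"nb":98,"t":32,"ygl":16}],"sum":85,"tbv":[[98,59,11],[53,85,63,8]]}
Size at path /tbv: 2

Answer: 2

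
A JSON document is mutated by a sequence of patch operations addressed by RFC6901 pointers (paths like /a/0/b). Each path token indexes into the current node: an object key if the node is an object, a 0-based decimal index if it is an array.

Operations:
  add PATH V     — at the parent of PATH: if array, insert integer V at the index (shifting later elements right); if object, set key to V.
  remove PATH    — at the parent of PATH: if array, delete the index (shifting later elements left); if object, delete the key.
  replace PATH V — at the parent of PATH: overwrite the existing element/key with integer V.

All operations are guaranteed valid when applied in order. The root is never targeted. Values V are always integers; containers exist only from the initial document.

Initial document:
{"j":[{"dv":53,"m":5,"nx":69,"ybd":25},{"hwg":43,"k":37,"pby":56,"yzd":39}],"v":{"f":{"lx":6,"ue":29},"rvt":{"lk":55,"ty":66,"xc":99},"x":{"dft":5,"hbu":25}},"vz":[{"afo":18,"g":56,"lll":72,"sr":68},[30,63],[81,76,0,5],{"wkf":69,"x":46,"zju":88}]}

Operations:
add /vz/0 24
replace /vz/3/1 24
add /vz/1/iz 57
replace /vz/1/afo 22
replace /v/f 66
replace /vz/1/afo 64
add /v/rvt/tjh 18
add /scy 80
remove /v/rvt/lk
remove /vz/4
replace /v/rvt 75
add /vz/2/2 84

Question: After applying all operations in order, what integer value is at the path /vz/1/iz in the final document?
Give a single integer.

After op 1 (add /vz/0 24): {"j":[{"dv":53,"m":5,"nx":69,"ybd":25},{"hwg":43,"k":37,"pby":56,"yzd":39}],"v":{"f":{"lx":6,"ue":29},"rvt":{"lk":55,"ty":66,"xc":99},"x":{"dft":5,"hbu":25}},"vz":[24,{"afo":18,"g":56,"lll":72,"sr":68},[30,63],[81,76,0,5],{"wkf":69,"x":46,"zju":88}]}
After op 2 (replace /vz/3/1 24): {"j":[{"dv":53,"m":5,"nx":69,"ybd":25},{"hwg":43,"k":37,"pby":56,"yzd":39}],"v":{"f":{"lx":6,"ue":29},"rvt":{"lk":55,"ty":66,"xc":99},"x":{"dft":5,"hbu":25}},"vz":[24,{"afo":18,"g":56,"lll":72,"sr":68},[30,63],[81,24,0,5],{"wkf":69,"x":46,"zju":88}]}
After op 3 (add /vz/1/iz 57): {"j":[{"dv":53,"m":5,"nx":69,"ybd":25},{"hwg":43,"k":37,"pby":56,"yzd":39}],"v":{"f":{"lx":6,"ue":29},"rvt":{"lk":55,"ty":66,"xc":99},"x":{"dft":5,"hbu":25}},"vz":[24,{"afo":18,"g":56,"iz":57,"lll":72,"sr":68},[30,63],[81,24,0,5],{"wkf":69,"x":46,"zju":88}]}
After op 4 (replace /vz/1/afo 22): {"j":[{"dv":53,"m":5,"nx":69,"ybd":25},{"hwg":43,"k":37,"pby":56,"yzd":39}],"v":{"f":{"lx":6,"ue":29},"rvt":{"lk":55,"ty":66,"xc":99},"x":{"dft":5,"hbu":25}},"vz":[24,{"afo":22,"g":56,"iz":57,"lll":72,"sr":68},[30,63],[81,24,0,5],{"wkf":69,"x":46,"zju":88}]}
After op 5 (replace /v/f 66): {"j":[{"dv":53,"m":5,"nx":69,"ybd":25},{"hwg":43,"k":37,"pby":56,"yzd":39}],"v":{"f":66,"rvt":{"lk":55,"ty":66,"xc":99},"x":{"dft":5,"hbu":25}},"vz":[24,{"afo":22,"g":56,"iz":57,"lll":72,"sr":68},[30,63],[81,24,0,5],{"wkf":69,"x":46,"zju":88}]}
After op 6 (replace /vz/1/afo 64): {"j":[{"dv":53,"m":5,"nx":69,"ybd":25},{"hwg":43,"k":37,"pby":56,"yzd":39}],"v":{"f":66,"rvt":{"lk":55,"ty":66,"xc":99},"x":{"dft":5,"hbu":25}},"vz":[24,{"afo":64,"g":56,"iz":57,"lll":72,"sr":68},[30,63],[81,24,0,5],{"wkf":69,"x":46,"zju":88}]}
After op 7 (add /v/rvt/tjh 18): {"j":[{"dv":53,"m":5,"nx":69,"ybd":25},{"hwg":43,"k":37,"pby":56,"yzd":39}],"v":{"f":66,"rvt":{"lk":55,"tjh":18,"ty":66,"xc":99},"x":{"dft":5,"hbu":25}},"vz":[24,{"afo":64,"g":56,"iz":57,"lll":72,"sr":68},[30,63],[81,24,0,5],{"wkf":69,"x":46,"zju":88}]}
After op 8 (add /scy 80): {"j":[{"dv":53,"m":5,"nx":69,"ybd":25},{"hwg":43,"k":37,"pby":56,"yzd":39}],"scy":80,"v":{"f":66,"rvt":{"lk":55,"tjh":18,"ty":66,"xc":99},"x":{"dft":5,"hbu":25}},"vz":[24,{"afo":64,"g":56,"iz":57,"lll":72,"sr":68},[30,63],[81,24,0,5],{"wkf":69,"x":46,"zju":88}]}
After op 9 (remove /v/rvt/lk): {"j":[{"dv":53,"m":5,"nx":69,"ybd":25},{"hwg":43,"k":37,"pby":56,"yzd":39}],"scy":80,"v":{"f":66,"rvt":{"tjh":18,"ty":66,"xc":99},"x":{"dft":5,"hbu":25}},"vz":[24,{"afo":64,"g":56,"iz":57,"lll":72,"sr":68},[30,63],[81,24,0,5],{"wkf":69,"x":46,"zju":88}]}
After op 10 (remove /vz/4): {"j":[{"dv":53,"m":5,"nx":69,"ybd":25},{"hwg":43,"k":37,"pby":56,"yzd":39}],"scy":80,"v":{"f":66,"rvt":{"tjh":18,"ty":66,"xc":99},"x":{"dft":5,"hbu":25}},"vz":[24,{"afo":64,"g":56,"iz":57,"lll":72,"sr":68},[30,63],[81,24,0,5]]}
After op 11 (replace /v/rvt 75): {"j":[{"dv":53,"m":5,"nx":69,"ybd":25},{"hwg":43,"k":37,"pby":56,"yzd":39}],"scy":80,"v":{"f":66,"rvt":75,"x":{"dft":5,"hbu":25}},"vz":[24,{"afo":64,"g":56,"iz":57,"lll":72,"sr":68},[30,63],[81,24,0,5]]}
After op 12 (add /vz/2/2 84): {"j":[{"dv":53,"m":5,"nx":69,"ybd":25},{"hwg":43,"k":37,"pby":56,"yzd":39}],"scy":80,"v":{"f":66,"rvt":75,"x":{"dft":5,"hbu":25}},"vz":[24,{"afo":64,"g":56,"iz":57,"lll":72,"sr":68},[30,63,84],[81,24,0,5]]}
Value at /vz/1/iz: 57

Answer: 57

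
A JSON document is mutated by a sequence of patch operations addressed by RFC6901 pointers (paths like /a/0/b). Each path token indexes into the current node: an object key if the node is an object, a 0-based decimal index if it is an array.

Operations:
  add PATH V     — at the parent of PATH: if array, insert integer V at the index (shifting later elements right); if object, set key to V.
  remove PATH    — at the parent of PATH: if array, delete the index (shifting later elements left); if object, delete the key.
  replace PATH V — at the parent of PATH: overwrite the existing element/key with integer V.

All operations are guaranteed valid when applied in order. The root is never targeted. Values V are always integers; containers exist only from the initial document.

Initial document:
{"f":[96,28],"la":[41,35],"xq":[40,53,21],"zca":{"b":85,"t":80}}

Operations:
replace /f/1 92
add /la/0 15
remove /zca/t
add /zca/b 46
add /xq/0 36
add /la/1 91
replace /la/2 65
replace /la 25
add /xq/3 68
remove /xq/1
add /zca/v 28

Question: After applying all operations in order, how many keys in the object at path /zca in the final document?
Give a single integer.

Answer: 2

Derivation:
After op 1 (replace /f/1 92): {"f":[96,92],"la":[41,35],"xq":[40,53,21],"zca":{"b":85,"t":80}}
After op 2 (add /la/0 15): {"f":[96,92],"la":[15,41,35],"xq":[40,53,21],"zca":{"b":85,"t":80}}
After op 3 (remove /zca/t): {"f":[96,92],"la":[15,41,35],"xq":[40,53,21],"zca":{"b":85}}
After op 4 (add /zca/b 46): {"f":[96,92],"la":[15,41,35],"xq":[40,53,21],"zca":{"b":46}}
After op 5 (add /xq/0 36): {"f":[96,92],"la":[15,41,35],"xq":[36,40,53,21],"zca":{"b":46}}
After op 6 (add /la/1 91): {"f":[96,92],"la":[15,91,41,35],"xq":[36,40,53,21],"zca":{"b":46}}
After op 7 (replace /la/2 65): {"f":[96,92],"la":[15,91,65,35],"xq":[36,40,53,21],"zca":{"b":46}}
After op 8 (replace /la 25): {"f":[96,92],"la":25,"xq":[36,40,53,21],"zca":{"b":46}}
After op 9 (add /xq/3 68): {"f":[96,92],"la":25,"xq":[36,40,53,68,21],"zca":{"b":46}}
After op 10 (remove /xq/1): {"f":[96,92],"la":25,"xq":[36,53,68,21],"zca":{"b":46}}
After op 11 (add /zca/v 28): {"f":[96,92],"la":25,"xq":[36,53,68,21],"zca":{"b":46,"v":28}}
Size at path /zca: 2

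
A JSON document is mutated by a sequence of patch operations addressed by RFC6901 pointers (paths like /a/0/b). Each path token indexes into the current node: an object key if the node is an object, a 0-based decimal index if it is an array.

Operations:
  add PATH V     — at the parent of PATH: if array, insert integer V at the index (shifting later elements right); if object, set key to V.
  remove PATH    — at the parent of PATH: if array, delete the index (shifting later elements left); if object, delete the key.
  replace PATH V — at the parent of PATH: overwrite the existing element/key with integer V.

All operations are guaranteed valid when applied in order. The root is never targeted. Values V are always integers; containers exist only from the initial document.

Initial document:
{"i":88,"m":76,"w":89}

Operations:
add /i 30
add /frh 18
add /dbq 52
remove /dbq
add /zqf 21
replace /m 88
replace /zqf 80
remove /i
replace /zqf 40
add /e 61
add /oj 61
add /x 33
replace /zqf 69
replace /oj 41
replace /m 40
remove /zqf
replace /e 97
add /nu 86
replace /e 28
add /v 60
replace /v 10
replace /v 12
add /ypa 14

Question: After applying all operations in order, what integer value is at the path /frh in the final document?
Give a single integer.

Answer: 18

Derivation:
After op 1 (add /i 30): {"i":30,"m":76,"w":89}
After op 2 (add /frh 18): {"frh":18,"i":30,"m":76,"w":89}
After op 3 (add /dbq 52): {"dbq":52,"frh":18,"i":30,"m":76,"w":89}
After op 4 (remove /dbq): {"frh":18,"i":30,"m":76,"w":89}
After op 5 (add /zqf 21): {"frh":18,"i":30,"m":76,"w":89,"zqf":21}
After op 6 (replace /m 88): {"frh":18,"i":30,"m":88,"w":89,"zqf":21}
After op 7 (replace /zqf 80): {"frh":18,"i":30,"m":88,"w":89,"zqf":80}
After op 8 (remove /i): {"frh":18,"m":88,"w":89,"zqf":80}
After op 9 (replace /zqf 40): {"frh":18,"m":88,"w":89,"zqf":40}
After op 10 (add /e 61): {"e":61,"frh":18,"m":88,"w":89,"zqf":40}
After op 11 (add /oj 61): {"e":61,"frh":18,"m":88,"oj":61,"w":89,"zqf":40}
After op 12 (add /x 33): {"e":61,"frh":18,"m":88,"oj":61,"w":89,"x":33,"zqf":40}
After op 13 (replace /zqf 69): {"e":61,"frh":18,"m":88,"oj":61,"w":89,"x":33,"zqf":69}
After op 14 (replace /oj 41): {"e":61,"frh":18,"m":88,"oj":41,"w":89,"x":33,"zqf":69}
After op 15 (replace /m 40): {"e":61,"frh":18,"m":40,"oj":41,"w":89,"x":33,"zqf":69}
After op 16 (remove /zqf): {"e":61,"frh":18,"m":40,"oj":41,"w":89,"x":33}
After op 17 (replace /e 97): {"e":97,"frh":18,"m":40,"oj":41,"w":89,"x":33}
After op 18 (add /nu 86): {"e":97,"frh":18,"m":40,"nu":86,"oj":41,"w":89,"x":33}
After op 19 (replace /e 28): {"e":28,"frh":18,"m":40,"nu":86,"oj":41,"w":89,"x":33}
After op 20 (add /v 60): {"e":28,"frh":18,"m":40,"nu":86,"oj":41,"v":60,"w":89,"x":33}
After op 21 (replace /v 10): {"e":28,"frh":18,"m":40,"nu":86,"oj":41,"v":10,"w":89,"x":33}
After op 22 (replace /v 12): {"e":28,"frh":18,"m":40,"nu":86,"oj":41,"v":12,"w":89,"x":33}
After op 23 (add /ypa 14): {"e":28,"frh":18,"m":40,"nu":86,"oj":41,"v":12,"w":89,"x":33,"ypa":14}
Value at /frh: 18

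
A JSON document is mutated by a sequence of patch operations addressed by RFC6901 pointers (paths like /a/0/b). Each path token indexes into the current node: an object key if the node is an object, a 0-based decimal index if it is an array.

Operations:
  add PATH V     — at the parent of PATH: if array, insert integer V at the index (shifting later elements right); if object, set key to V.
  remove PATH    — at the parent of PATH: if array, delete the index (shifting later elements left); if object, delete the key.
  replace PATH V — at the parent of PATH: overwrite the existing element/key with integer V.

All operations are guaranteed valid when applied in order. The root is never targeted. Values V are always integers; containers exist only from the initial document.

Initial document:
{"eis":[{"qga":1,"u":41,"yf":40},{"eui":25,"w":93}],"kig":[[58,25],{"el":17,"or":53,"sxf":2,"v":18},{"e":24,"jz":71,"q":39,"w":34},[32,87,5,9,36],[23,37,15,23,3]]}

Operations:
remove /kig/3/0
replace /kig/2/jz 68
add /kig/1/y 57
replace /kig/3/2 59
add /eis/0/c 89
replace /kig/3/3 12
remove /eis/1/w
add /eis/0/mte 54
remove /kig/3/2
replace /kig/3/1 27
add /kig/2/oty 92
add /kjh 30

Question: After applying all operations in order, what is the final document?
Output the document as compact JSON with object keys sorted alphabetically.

Answer: {"eis":[{"c":89,"mte":54,"qga":1,"u":41,"yf":40},{"eui":25}],"kig":[[58,25],{"el":17,"or":53,"sxf":2,"v":18,"y":57},{"e":24,"jz":68,"oty":92,"q":39,"w":34},[87,27,12],[23,37,15,23,3]],"kjh":30}

Derivation:
After op 1 (remove /kig/3/0): {"eis":[{"qga":1,"u":41,"yf":40},{"eui":25,"w":93}],"kig":[[58,25],{"el":17,"or":53,"sxf":2,"v":18},{"e":24,"jz":71,"q":39,"w":34},[87,5,9,36],[23,37,15,23,3]]}
After op 2 (replace /kig/2/jz 68): {"eis":[{"qga":1,"u":41,"yf":40},{"eui":25,"w":93}],"kig":[[58,25],{"el":17,"or":53,"sxf":2,"v":18},{"e":24,"jz":68,"q":39,"w":34},[87,5,9,36],[23,37,15,23,3]]}
After op 3 (add /kig/1/y 57): {"eis":[{"qga":1,"u":41,"yf":40},{"eui":25,"w":93}],"kig":[[58,25],{"el":17,"or":53,"sxf":2,"v":18,"y":57},{"e":24,"jz":68,"q":39,"w":34},[87,5,9,36],[23,37,15,23,3]]}
After op 4 (replace /kig/3/2 59): {"eis":[{"qga":1,"u":41,"yf":40},{"eui":25,"w":93}],"kig":[[58,25],{"el":17,"or":53,"sxf":2,"v":18,"y":57},{"e":24,"jz":68,"q":39,"w":34},[87,5,59,36],[23,37,15,23,3]]}
After op 5 (add /eis/0/c 89): {"eis":[{"c":89,"qga":1,"u":41,"yf":40},{"eui":25,"w":93}],"kig":[[58,25],{"el":17,"or":53,"sxf":2,"v":18,"y":57},{"e":24,"jz":68,"q":39,"w":34},[87,5,59,36],[23,37,15,23,3]]}
After op 6 (replace /kig/3/3 12): {"eis":[{"c":89,"qga":1,"u":41,"yf":40},{"eui":25,"w":93}],"kig":[[58,25],{"el":17,"or":53,"sxf":2,"v":18,"y":57},{"e":24,"jz":68,"q":39,"w":34},[87,5,59,12],[23,37,15,23,3]]}
After op 7 (remove /eis/1/w): {"eis":[{"c":89,"qga":1,"u":41,"yf":40},{"eui":25}],"kig":[[58,25],{"el":17,"or":53,"sxf":2,"v":18,"y":57},{"e":24,"jz":68,"q":39,"w":34},[87,5,59,12],[23,37,15,23,3]]}
After op 8 (add /eis/0/mte 54): {"eis":[{"c":89,"mte":54,"qga":1,"u":41,"yf":40},{"eui":25}],"kig":[[58,25],{"el":17,"or":53,"sxf":2,"v":18,"y":57},{"e":24,"jz":68,"q":39,"w":34},[87,5,59,12],[23,37,15,23,3]]}
After op 9 (remove /kig/3/2): {"eis":[{"c":89,"mte":54,"qga":1,"u":41,"yf":40},{"eui":25}],"kig":[[58,25],{"el":17,"or":53,"sxf":2,"v":18,"y":57},{"e":24,"jz":68,"q":39,"w":34},[87,5,12],[23,37,15,23,3]]}
After op 10 (replace /kig/3/1 27): {"eis":[{"c":89,"mte":54,"qga":1,"u":41,"yf":40},{"eui":25}],"kig":[[58,25],{"el":17,"or":53,"sxf":2,"v":18,"y":57},{"e":24,"jz":68,"q":39,"w":34},[87,27,12],[23,37,15,23,3]]}
After op 11 (add /kig/2/oty 92): {"eis":[{"c":89,"mte":54,"qga":1,"u":41,"yf":40},{"eui":25}],"kig":[[58,25],{"el":17,"or":53,"sxf":2,"v":18,"y":57},{"e":24,"jz":68,"oty":92,"q":39,"w":34},[87,27,12],[23,37,15,23,3]]}
After op 12 (add /kjh 30): {"eis":[{"c":89,"mte":54,"qga":1,"u":41,"yf":40},{"eui":25}],"kig":[[58,25],{"el":17,"or":53,"sxf":2,"v":18,"y":57},{"e":24,"jz":68,"oty":92,"q":39,"w":34},[87,27,12],[23,37,15,23,3]],"kjh":30}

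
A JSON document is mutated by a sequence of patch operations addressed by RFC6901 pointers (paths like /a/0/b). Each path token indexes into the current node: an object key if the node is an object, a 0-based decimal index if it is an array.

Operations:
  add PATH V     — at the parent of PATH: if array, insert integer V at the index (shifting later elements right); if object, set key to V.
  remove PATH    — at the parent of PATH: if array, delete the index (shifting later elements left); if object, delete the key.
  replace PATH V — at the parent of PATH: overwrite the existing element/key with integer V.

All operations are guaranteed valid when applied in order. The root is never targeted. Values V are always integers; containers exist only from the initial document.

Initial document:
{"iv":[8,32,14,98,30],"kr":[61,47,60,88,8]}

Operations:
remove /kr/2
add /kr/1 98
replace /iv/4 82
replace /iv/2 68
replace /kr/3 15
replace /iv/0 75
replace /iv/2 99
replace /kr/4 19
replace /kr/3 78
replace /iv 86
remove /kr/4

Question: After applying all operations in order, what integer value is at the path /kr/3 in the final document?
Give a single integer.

Answer: 78

Derivation:
After op 1 (remove /kr/2): {"iv":[8,32,14,98,30],"kr":[61,47,88,8]}
After op 2 (add /kr/1 98): {"iv":[8,32,14,98,30],"kr":[61,98,47,88,8]}
After op 3 (replace /iv/4 82): {"iv":[8,32,14,98,82],"kr":[61,98,47,88,8]}
After op 4 (replace /iv/2 68): {"iv":[8,32,68,98,82],"kr":[61,98,47,88,8]}
After op 5 (replace /kr/3 15): {"iv":[8,32,68,98,82],"kr":[61,98,47,15,8]}
After op 6 (replace /iv/0 75): {"iv":[75,32,68,98,82],"kr":[61,98,47,15,8]}
After op 7 (replace /iv/2 99): {"iv":[75,32,99,98,82],"kr":[61,98,47,15,8]}
After op 8 (replace /kr/4 19): {"iv":[75,32,99,98,82],"kr":[61,98,47,15,19]}
After op 9 (replace /kr/3 78): {"iv":[75,32,99,98,82],"kr":[61,98,47,78,19]}
After op 10 (replace /iv 86): {"iv":86,"kr":[61,98,47,78,19]}
After op 11 (remove /kr/4): {"iv":86,"kr":[61,98,47,78]}
Value at /kr/3: 78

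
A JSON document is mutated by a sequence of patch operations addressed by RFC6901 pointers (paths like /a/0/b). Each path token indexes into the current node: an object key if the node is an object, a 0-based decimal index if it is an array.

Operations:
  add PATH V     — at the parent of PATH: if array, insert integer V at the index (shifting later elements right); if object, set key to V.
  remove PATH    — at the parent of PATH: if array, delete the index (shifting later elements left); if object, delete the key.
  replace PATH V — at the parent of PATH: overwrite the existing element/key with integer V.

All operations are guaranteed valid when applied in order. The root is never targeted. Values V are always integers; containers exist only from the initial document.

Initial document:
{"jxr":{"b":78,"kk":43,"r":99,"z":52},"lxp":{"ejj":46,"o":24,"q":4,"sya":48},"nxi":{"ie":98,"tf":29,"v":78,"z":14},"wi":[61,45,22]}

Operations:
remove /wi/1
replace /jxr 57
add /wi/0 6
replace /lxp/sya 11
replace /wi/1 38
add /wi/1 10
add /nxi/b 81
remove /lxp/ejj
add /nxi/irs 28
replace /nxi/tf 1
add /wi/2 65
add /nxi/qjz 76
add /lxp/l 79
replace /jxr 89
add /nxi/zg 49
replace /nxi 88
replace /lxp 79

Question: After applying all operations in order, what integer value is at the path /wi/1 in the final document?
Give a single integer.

After op 1 (remove /wi/1): {"jxr":{"b":78,"kk":43,"r":99,"z":52},"lxp":{"ejj":46,"o":24,"q":4,"sya":48},"nxi":{"ie":98,"tf":29,"v":78,"z":14},"wi":[61,22]}
After op 2 (replace /jxr 57): {"jxr":57,"lxp":{"ejj":46,"o":24,"q":4,"sya":48},"nxi":{"ie":98,"tf":29,"v":78,"z":14},"wi":[61,22]}
After op 3 (add /wi/0 6): {"jxr":57,"lxp":{"ejj":46,"o":24,"q":4,"sya":48},"nxi":{"ie":98,"tf":29,"v":78,"z":14},"wi":[6,61,22]}
After op 4 (replace /lxp/sya 11): {"jxr":57,"lxp":{"ejj":46,"o":24,"q":4,"sya":11},"nxi":{"ie":98,"tf":29,"v":78,"z":14},"wi":[6,61,22]}
After op 5 (replace /wi/1 38): {"jxr":57,"lxp":{"ejj":46,"o":24,"q":4,"sya":11},"nxi":{"ie":98,"tf":29,"v":78,"z":14},"wi":[6,38,22]}
After op 6 (add /wi/1 10): {"jxr":57,"lxp":{"ejj":46,"o":24,"q":4,"sya":11},"nxi":{"ie":98,"tf":29,"v":78,"z":14},"wi":[6,10,38,22]}
After op 7 (add /nxi/b 81): {"jxr":57,"lxp":{"ejj":46,"o":24,"q":4,"sya":11},"nxi":{"b":81,"ie":98,"tf":29,"v":78,"z":14},"wi":[6,10,38,22]}
After op 8 (remove /lxp/ejj): {"jxr":57,"lxp":{"o":24,"q":4,"sya":11},"nxi":{"b":81,"ie":98,"tf":29,"v":78,"z":14},"wi":[6,10,38,22]}
After op 9 (add /nxi/irs 28): {"jxr":57,"lxp":{"o":24,"q":4,"sya":11},"nxi":{"b":81,"ie":98,"irs":28,"tf":29,"v":78,"z":14},"wi":[6,10,38,22]}
After op 10 (replace /nxi/tf 1): {"jxr":57,"lxp":{"o":24,"q":4,"sya":11},"nxi":{"b":81,"ie":98,"irs":28,"tf":1,"v":78,"z":14},"wi":[6,10,38,22]}
After op 11 (add /wi/2 65): {"jxr":57,"lxp":{"o":24,"q":4,"sya":11},"nxi":{"b":81,"ie":98,"irs":28,"tf":1,"v":78,"z":14},"wi":[6,10,65,38,22]}
After op 12 (add /nxi/qjz 76): {"jxr":57,"lxp":{"o":24,"q":4,"sya":11},"nxi":{"b":81,"ie":98,"irs":28,"qjz":76,"tf":1,"v":78,"z":14},"wi":[6,10,65,38,22]}
After op 13 (add /lxp/l 79): {"jxr":57,"lxp":{"l":79,"o":24,"q":4,"sya":11},"nxi":{"b":81,"ie":98,"irs":28,"qjz":76,"tf":1,"v":78,"z":14},"wi":[6,10,65,38,22]}
After op 14 (replace /jxr 89): {"jxr":89,"lxp":{"l":79,"o":24,"q":4,"sya":11},"nxi":{"b":81,"ie":98,"irs":28,"qjz":76,"tf":1,"v":78,"z":14},"wi":[6,10,65,38,22]}
After op 15 (add /nxi/zg 49): {"jxr":89,"lxp":{"l":79,"o":24,"q":4,"sya":11},"nxi":{"b":81,"ie":98,"irs":28,"qjz":76,"tf":1,"v":78,"z":14,"zg":49},"wi":[6,10,65,38,22]}
After op 16 (replace /nxi 88): {"jxr":89,"lxp":{"l":79,"o":24,"q":4,"sya":11},"nxi":88,"wi":[6,10,65,38,22]}
After op 17 (replace /lxp 79): {"jxr":89,"lxp":79,"nxi":88,"wi":[6,10,65,38,22]}
Value at /wi/1: 10

Answer: 10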